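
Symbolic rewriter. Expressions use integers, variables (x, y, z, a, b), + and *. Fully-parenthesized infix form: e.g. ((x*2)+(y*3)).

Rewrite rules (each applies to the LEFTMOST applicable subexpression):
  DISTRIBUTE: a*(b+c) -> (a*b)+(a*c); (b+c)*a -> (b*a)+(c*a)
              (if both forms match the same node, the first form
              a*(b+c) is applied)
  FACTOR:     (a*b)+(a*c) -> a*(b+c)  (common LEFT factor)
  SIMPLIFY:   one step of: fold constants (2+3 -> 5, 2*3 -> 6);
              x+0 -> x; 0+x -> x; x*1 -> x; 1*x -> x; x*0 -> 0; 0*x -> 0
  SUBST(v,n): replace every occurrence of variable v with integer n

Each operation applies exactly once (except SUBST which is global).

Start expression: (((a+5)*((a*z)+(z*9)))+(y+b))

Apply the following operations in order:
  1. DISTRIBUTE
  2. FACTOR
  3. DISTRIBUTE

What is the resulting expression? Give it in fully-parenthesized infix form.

Answer: ((((a+5)*(a*z))+((a+5)*(z*9)))+(y+b))

Derivation:
Start: (((a+5)*((a*z)+(z*9)))+(y+b))
Apply DISTRIBUTE at L (target: ((a+5)*((a*z)+(z*9)))): (((a+5)*((a*z)+(z*9)))+(y+b)) -> ((((a+5)*(a*z))+((a+5)*(z*9)))+(y+b))
Apply FACTOR at L (target: (((a+5)*(a*z))+((a+5)*(z*9)))): ((((a+5)*(a*z))+((a+5)*(z*9)))+(y+b)) -> (((a+5)*((a*z)+(z*9)))+(y+b))
Apply DISTRIBUTE at L (target: ((a+5)*((a*z)+(z*9)))): (((a+5)*((a*z)+(z*9)))+(y+b)) -> ((((a+5)*(a*z))+((a+5)*(z*9)))+(y+b))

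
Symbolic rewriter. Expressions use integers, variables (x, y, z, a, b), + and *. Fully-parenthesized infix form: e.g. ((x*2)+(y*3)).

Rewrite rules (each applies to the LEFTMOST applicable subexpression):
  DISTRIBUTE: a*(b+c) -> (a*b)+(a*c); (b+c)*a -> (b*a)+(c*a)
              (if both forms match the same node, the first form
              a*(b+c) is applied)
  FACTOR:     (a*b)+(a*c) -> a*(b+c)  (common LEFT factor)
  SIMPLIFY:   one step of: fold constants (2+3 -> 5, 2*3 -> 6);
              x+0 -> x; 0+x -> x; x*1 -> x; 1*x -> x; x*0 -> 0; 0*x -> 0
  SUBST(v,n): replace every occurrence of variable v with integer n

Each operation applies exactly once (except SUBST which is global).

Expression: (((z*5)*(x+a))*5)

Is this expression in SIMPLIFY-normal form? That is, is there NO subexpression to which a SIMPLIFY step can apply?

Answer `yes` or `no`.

Expression: (((z*5)*(x+a))*5)
Scanning for simplifiable subexpressions (pre-order)...
  at root: (((z*5)*(x+a))*5) (not simplifiable)
  at L: ((z*5)*(x+a)) (not simplifiable)
  at LL: (z*5) (not simplifiable)
  at LR: (x+a) (not simplifiable)
Result: no simplifiable subexpression found -> normal form.

Answer: yes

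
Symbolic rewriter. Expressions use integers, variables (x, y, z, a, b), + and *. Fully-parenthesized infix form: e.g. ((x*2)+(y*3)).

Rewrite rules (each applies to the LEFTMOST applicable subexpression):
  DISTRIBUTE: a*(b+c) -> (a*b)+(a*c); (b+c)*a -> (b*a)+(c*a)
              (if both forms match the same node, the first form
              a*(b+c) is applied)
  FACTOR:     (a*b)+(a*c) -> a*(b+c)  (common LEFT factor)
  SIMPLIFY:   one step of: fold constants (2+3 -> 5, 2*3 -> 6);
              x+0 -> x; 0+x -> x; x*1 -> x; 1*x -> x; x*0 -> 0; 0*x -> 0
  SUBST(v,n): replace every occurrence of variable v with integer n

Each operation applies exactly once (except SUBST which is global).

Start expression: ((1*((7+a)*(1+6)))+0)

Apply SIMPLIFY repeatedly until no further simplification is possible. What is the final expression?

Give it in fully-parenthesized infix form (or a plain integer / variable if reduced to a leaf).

Start: ((1*((7+a)*(1+6)))+0)
Step 1: at root: ((1*((7+a)*(1+6)))+0) -> (1*((7+a)*(1+6))); overall: ((1*((7+a)*(1+6)))+0) -> (1*((7+a)*(1+6)))
Step 2: at root: (1*((7+a)*(1+6))) -> ((7+a)*(1+6)); overall: (1*((7+a)*(1+6))) -> ((7+a)*(1+6))
Step 3: at R: (1+6) -> 7; overall: ((7+a)*(1+6)) -> ((7+a)*7)
Fixed point: ((7+a)*7)

Answer: ((7+a)*7)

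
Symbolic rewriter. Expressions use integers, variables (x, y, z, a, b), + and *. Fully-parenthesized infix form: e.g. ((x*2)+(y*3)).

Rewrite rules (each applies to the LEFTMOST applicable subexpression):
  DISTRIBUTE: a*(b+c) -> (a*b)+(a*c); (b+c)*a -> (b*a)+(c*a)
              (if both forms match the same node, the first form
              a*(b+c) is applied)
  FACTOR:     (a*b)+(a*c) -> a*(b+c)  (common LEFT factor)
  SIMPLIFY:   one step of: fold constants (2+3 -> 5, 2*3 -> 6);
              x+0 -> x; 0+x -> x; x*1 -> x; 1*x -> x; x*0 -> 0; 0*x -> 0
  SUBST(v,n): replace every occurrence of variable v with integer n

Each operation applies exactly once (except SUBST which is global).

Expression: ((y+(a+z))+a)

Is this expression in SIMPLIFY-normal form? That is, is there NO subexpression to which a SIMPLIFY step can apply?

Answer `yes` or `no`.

Expression: ((y+(a+z))+a)
Scanning for simplifiable subexpressions (pre-order)...
  at root: ((y+(a+z))+a) (not simplifiable)
  at L: (y+(a+z)) (not simplifiable)
  at LR: (a+z) (not simplifiable)
Result: no simplifiable subexpression found -> normal form.

Answer: yes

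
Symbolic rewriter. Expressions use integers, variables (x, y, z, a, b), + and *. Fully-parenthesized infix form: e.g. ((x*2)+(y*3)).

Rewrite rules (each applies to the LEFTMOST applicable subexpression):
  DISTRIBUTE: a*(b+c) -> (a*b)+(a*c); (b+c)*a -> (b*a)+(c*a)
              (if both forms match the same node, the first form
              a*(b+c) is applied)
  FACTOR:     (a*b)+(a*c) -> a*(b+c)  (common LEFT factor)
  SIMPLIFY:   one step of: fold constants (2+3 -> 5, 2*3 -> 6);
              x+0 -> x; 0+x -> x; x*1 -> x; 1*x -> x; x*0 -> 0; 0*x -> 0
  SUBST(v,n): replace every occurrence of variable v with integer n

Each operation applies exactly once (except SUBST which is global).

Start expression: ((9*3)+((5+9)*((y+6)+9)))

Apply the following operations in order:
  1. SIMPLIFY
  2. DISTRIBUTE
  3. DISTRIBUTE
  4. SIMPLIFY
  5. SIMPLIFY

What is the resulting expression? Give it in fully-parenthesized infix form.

Answer: (27+(((14*y)+(14*6))+((5+9)*9)))

Derivation:
Start: ((9*3)+((5+9)*((y+6)+9)))
Apply SIMPLIFY at L (target: (9*3)): ((9*3)+((5+9)*((y+6)+9))) -> (27+((5+9)*((y+6)+9)))
Apply DISTRIBUTE at R (target: ((5+9)*((y+6)+9))): (27+((5+9)*((y+6)+9))) -> (27+(((5+9)*(y+6))+((5+9)*9)))
Apply DISTRIBUTE at RL (target: ((5+9)*(y+6))): (27+(((5+9)*(y+6))+((5+9)*9))) -> (27+((((5+9)*y)+((5+9)*6))+((5+9)*9)))
Apply SIMPLIFY at RLLL (target: (5+9)): (27+((((5+9)*y)+((5+9)*6))+((5+9)*9))) -> (27+(((14*y)+((5+9)*6))+((5+9)*9)))
Apply SIMPLIFY at RLRL (target: (5+9)): (27+(((14*y)+((5+9)*6))+((5+9)*9))) -> (27+(((14*y)+(14*6))+((5+9)*9)))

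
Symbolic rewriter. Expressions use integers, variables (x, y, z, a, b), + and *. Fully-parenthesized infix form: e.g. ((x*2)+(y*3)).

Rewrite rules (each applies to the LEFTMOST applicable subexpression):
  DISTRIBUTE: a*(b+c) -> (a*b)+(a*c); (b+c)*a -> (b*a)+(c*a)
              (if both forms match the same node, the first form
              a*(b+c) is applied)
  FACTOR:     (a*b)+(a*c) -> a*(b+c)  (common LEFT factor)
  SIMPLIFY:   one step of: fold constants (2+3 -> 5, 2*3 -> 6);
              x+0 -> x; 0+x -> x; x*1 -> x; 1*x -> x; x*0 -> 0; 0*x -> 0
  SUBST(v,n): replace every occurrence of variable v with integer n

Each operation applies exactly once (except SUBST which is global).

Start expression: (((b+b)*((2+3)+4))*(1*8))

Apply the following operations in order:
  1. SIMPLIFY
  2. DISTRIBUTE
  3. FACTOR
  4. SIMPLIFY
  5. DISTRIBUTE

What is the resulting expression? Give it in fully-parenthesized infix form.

Answer: (((b*9)+(b*9))*(1*8))

Derivation:
Start: (((b+b)*((2+3)+4))*(1*8))
Apply SIMPLIFY at LRL (target: (2+3)): (((b+b)*((2+3)+4))*(1*8)) -> (((b+b)*(5+4))*(1*8))
Apply DISTRIBUTE at L (target: ((b+b)*(5+4))): (((b+b)*(5+4))*(1*8)) -> ((((b+b)*5)+((b+b)*4))*(1*8))
Apply FACTOR at L (target: (((b+b)*5)+((b+b)*4))): ((((b+b)*5)+((b+b)*4))*(1*8)) -> (((b+b)*(5+4))*(1*8))
Apply SIMPLIFY at LR (target: (5+4)): (((b+b)*(5+4))*(1*8)) -> (((b+b)*9)*(1*8))
Apply DISTRIBUTE at L (target: ((b+b)*9)): (((b+b)*9)*(1*8)) -> (((b*9)+(b*9))*(1*8))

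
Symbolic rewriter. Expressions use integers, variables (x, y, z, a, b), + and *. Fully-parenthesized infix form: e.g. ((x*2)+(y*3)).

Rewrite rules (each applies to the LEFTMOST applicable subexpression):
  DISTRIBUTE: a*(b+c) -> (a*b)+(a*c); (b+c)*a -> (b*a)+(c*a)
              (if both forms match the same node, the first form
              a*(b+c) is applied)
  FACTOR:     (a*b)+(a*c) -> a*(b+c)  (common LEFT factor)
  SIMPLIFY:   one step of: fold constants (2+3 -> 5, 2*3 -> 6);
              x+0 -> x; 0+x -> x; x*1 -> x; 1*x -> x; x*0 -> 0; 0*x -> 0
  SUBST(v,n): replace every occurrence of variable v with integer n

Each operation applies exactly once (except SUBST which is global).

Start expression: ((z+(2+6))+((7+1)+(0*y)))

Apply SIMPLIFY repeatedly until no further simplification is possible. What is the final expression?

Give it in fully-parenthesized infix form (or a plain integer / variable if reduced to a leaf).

Answer: ((z+8)+8)

Derivation:
Start: ((z+(2+6))+((7+1)+(0*y)))
Step 1: at LR: (2+6) -> 8; overall: ((z+(2+6))+((7+1)+(0*y))) -> ((z+8)+((7+1)+(0*y)))
Step 2: at RL: (7+1) -> 8; overall: ((z+8)+((7+1)+(0*y))) -> ((z+8)+(8+(0*y)))
Step 3: at RR: (0*y) -> 0; overall: ((z+8)+(8+(0*y))) -> ((z+8)+(8+0))
Step 4: at R: (8+0) -> 8; overall: ((z+8)+(8+0)) -> ((z+8)+8)
Fixed point: ((z+8)+8)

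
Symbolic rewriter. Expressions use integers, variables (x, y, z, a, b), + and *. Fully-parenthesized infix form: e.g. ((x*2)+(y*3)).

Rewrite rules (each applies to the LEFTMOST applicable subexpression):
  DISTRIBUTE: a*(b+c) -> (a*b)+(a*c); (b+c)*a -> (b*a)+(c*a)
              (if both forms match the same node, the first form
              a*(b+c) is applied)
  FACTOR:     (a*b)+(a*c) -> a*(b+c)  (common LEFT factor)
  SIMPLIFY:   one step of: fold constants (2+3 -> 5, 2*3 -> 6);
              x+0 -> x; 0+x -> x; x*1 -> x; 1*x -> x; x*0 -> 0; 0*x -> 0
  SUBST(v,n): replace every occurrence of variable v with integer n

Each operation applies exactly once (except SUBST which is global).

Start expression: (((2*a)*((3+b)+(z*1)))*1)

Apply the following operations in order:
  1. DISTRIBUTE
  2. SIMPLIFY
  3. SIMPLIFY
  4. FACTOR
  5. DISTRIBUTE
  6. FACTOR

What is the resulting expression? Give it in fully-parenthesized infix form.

Start: (((2*a)*((3+b)+(z*1)))*1)
Apply DISTRIBUTE at L (target: ((2*a)*((3+b)+(z*1)))): (((2*a)*((3+b)+(z*1)))*1) -> ((((2*a)*(3+b))+((2*a)*(z*1)))*1)
Apply SIMPLIFY at root (target: ((((2*a)*(3+b))+((2*a)*(z*1)))*1)): ((((2*a)*(3+b))+((2*a)*(z*1)))*1) -> (((2*a)*(3+b))+((2*a)*(z*1)))
Apply SIMPLIFY at RR (target: (z*1)): (((2*a)*(3+b))+((2*a)*(z*1))) -> (((2*a)*(3+b))+((2*a)*z))
Apply FACTOR at root (target: (((2*a)*(3+b))+((2*a)*z))): (((2*a)*(3+b))+((2*a)*z)) -> ((2*a)*((3+b)+z))
Apply DISTRIBUTE at root (target: ((2*a)*((3+b)+z))): ((2*a)*((3+b)+z)) -> (((2*a)*(3+b))+((2*a)*z))
Apply FACTOR at root (target: (((2*a)*(3+b))+((2*a)*z))): (((2*a)*(3+b))+((2*a)*z)) -> ((2*a)*((3+b)+z))

Answer: ((2*a)*((3+b)+z))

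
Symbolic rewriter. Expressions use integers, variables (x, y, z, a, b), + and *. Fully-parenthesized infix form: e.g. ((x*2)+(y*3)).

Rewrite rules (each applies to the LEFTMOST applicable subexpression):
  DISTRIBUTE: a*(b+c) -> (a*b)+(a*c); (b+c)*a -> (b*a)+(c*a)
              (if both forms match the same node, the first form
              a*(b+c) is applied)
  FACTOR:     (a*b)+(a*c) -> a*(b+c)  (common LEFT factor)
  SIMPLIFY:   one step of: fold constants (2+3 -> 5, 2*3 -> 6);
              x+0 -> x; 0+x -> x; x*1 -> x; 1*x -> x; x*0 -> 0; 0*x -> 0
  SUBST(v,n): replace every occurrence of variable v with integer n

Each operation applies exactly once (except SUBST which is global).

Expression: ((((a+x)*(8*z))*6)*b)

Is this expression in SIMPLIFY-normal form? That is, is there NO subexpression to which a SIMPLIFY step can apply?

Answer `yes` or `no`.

Expression: ((((a+x)*(8*z))*6)*b)
Scanning for simplifiable subexpressions (pre-order)...
  at root: ((((a+x)*(8*z))*6)*b) (not simplifiable)
  at L: (((a+x)*(8*z))*6) (not simplifiable)
  at LL: ((a+x)*(8*z)) (not simplifiable)
  at LLL: (a+x) (not simplifiable)
  at LLR: (8*z) (not simplifiable)
Result: no simplifiable subexpression found -> normal form.

Answer: yes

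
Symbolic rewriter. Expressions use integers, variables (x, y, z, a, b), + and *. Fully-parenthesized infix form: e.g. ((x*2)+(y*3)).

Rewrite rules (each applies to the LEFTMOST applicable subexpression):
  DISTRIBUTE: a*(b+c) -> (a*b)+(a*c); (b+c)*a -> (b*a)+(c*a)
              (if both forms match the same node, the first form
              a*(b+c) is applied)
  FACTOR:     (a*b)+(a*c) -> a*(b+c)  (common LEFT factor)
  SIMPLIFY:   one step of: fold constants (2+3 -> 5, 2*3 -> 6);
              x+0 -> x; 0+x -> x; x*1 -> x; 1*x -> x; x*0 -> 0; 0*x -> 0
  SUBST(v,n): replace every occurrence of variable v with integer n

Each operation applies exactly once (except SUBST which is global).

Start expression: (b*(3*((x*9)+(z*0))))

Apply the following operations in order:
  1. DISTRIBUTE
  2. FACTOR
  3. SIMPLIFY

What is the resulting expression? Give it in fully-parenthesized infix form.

Start: (b*(3*((x*9)+(z*0))))
Apply DISTRIBUTE at R (target: (3*((x*9)+(z*0)))): (b*(3*((x*9)+(z*0)))) -> (b*((3*(x*9))+(3*(z*0))))
Apply FACTOR at R (target: ((3*(x*9))+(3*(z*0)))): (b*((3*(x*9))+(3*(z*0)))) -> (b*(3*((x*9)+(z*0))))
Apply SIMPLIFY at RRR (target: (z*0)): (b*(3*((x*9)+(z*0)))) -> (b*(3*((x*9)+0)))

Answer: (b*(3*((x*9)+0)))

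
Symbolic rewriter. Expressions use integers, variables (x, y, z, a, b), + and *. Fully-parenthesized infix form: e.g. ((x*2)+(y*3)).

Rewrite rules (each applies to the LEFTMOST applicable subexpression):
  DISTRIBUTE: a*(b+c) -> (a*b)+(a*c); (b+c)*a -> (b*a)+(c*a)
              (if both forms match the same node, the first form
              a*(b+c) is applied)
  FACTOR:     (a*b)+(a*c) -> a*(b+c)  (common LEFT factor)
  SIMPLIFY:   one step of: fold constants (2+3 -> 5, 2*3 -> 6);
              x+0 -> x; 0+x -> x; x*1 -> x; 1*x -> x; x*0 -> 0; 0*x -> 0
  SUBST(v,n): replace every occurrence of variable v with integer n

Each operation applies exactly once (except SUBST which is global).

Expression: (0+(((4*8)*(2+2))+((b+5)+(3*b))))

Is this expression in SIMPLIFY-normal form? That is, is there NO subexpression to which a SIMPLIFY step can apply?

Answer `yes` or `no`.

Expression: (0+(((4*8)*(2+2))+((b+5)+(3*b))))
Scanning for simplifiable subexpressions (pre-order)...
  at root: (0+(((4*8)*(2+2))+((b+5)+(3*b)))) (SIMPLIFIABLE)
  at R: (((4*8)*(2+2))+((b+5)+(3*b))) (not simplifiable)
  at RL: ((4*8)*(2+2)) (not simplifiable)
  at RLL: (4*8) (SIMPLIFIABLE)
  at RLR: (2+2) (SIMPLIFIABLE)
  at RR: ((b+5)+(3*b)) (not simplifiable)
  at RRL: (b+5) (not simplifiable)
  at RRR: (3*b) (not simplifiable)
Found simplifiable subexpr at path root: (0+(((4*8)*(2+2))+((b+5)+(3*b))))
One SIMPLIFY step would give: (((4*8)*(2+2))+((b+5)+(3*b)))
-> NOT in normal form.

Answer: no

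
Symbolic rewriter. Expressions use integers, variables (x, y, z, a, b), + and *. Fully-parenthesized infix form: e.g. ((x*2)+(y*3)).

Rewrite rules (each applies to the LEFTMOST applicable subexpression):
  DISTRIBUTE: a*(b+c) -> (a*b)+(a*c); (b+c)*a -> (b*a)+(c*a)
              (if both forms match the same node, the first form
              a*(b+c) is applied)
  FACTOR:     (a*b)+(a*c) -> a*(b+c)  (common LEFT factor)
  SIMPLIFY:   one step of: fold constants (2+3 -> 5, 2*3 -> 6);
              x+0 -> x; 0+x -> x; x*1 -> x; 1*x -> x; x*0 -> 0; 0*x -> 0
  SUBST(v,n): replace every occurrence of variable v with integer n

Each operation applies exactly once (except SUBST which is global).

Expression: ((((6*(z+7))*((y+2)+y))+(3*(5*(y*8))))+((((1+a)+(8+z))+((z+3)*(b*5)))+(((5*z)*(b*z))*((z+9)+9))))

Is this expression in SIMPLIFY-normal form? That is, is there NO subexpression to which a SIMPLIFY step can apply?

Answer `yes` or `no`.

Answer: yes

Derivation:
Expression: ((((6*(z+7))*((y+2)+y))+(3*(5*(y*8))))+((((1+a)+(8+z))+((z+3)*(b*5)))+(((5*z)*(b*z))*((z+9)+9))))
Scanning for simplifiable subexpressions (pre-order)...
  at root: ((((6*(z+7))*((y+2)+y))+(3*(5*(y*8))))+((((1+a)+(8+z))+((z+3)*(b*5)))+(((5*z)*(b*z))*((z+9)+9)))) (not simplifiable)
  at L: (((6*(z+7))*((y+2)+y))+(3*(5*(y*8)))) (not simplifiable)
  at LL: ((6*(z+7))*((y+2)+y)) (not simplifiable)
  at LLL: (6*(z+7)) (not simplifiable)
  at LLLR: (z+7) (not simplifiable)
  at LLR: ((y+2)+y) (not simplifiable)
  at LLRL: (y+2) (not simplifiable)
  at LR: (3*(5*(y*8))) (not simplifiable)
  at LRR: (5*(y*8)) (not simplifiable)
  at LRRR: (y*8) (not simplifiable)
  at R: ((((1+a)+(8+z))+((z+3)*(b*5)))+(((5*z)*(b*z))*((z+9)+9))) (not simplifiable)
  at RL: (((1+a)+(8+z))+((z+3)*(b*5))) (not simplifiable)
  at RLL: ((1+a)+(8+z)) (not simplifiable)
  at RLLL: (1+a) (not simplifiable)
  at RLLR: (8+z) (not simplifiable)
  at RLR: ((z+3)*(b*5)) (not simplifiable)
  at RLRL: (z+3) (not simplifiable)
  at RLRR: (b*5) (not simplifiable)
  at RR: (((5*z)*(b*z))*((z+9)+9)) (not simplifiable)
  at RRL: ((5*z)*(b*z)) (not simplifiable)
  at RRLL: (5*z) (not simplifiable)
  at RRLR: (b*z) (not simplifiable)
  at RRR: ((z+9)+9) (not simplifiable)
  at RRRL: (z+9) (not simplifiable)
Result: no simplifiable subexpression found -> normal form.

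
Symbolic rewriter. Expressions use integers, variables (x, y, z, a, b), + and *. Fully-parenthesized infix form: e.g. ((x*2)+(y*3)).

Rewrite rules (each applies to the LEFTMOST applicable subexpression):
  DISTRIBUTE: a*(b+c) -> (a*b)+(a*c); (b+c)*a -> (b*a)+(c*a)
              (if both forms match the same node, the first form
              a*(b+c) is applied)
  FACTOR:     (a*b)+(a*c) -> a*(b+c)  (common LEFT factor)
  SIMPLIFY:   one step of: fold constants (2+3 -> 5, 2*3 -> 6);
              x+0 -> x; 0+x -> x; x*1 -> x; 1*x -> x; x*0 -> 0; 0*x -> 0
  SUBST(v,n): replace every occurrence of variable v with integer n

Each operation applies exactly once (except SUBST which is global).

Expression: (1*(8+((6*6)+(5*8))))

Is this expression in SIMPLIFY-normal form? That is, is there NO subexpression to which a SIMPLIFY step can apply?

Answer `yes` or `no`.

Answer: no

Derivation:
Expression: (1*(8+((6*6)+(5*8))))
Scanning for simplifiable subexpressions (pre-order)...
  at root: (1*(8+((6*6)+(5*8)))) (SIMPLIFIABLE)
  at R: (8+((6*6)+(5*8))) (not simplifiable)
  at RR: ((6*6)+(5*8)) (not simplifiable)
  at RRL: (6*6) (SIMPLIFIABLE)
  at RRR: (5*8) (SIMPLIFIABLE)
Found simplifiable subexpr at path root: (1*(8+((6*6)+(5*8))))
One SIMPLIFY step would give: (8+((6*6)+(5*8)))
-> NOT in normal form.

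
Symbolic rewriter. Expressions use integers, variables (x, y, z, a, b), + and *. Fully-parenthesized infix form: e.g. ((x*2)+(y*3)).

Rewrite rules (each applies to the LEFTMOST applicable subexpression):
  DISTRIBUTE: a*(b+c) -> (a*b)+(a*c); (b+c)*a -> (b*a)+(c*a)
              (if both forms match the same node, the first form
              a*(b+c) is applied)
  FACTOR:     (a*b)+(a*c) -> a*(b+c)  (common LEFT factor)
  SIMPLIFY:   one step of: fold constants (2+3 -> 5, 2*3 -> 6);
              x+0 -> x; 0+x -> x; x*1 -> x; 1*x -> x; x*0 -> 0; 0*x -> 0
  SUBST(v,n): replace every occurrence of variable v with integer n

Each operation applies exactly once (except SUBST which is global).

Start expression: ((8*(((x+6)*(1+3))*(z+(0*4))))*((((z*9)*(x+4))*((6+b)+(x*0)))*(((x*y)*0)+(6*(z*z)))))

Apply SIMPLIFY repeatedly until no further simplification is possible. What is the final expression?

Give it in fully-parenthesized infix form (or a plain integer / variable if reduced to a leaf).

Answer: ((8*(((x+6)*4)*z))*((((z*9)*(x+4))*(6+b))*(6*(z*z))))

Derivation:
Start: ((8*(((x+6)*(1+3))*(z+(0*4))))*((((z*9)*(x+4))*((6+b)+(x*0)))*(((x*y)*0)+(6*(z*z)))))
Step 1: at LRLR: (1+3) -> 4; overall: ((8*(((x+6)*(1+3))*(z+(0*4))))*((((z*9)*(x+4))*((6+b)+(x*0)))*(((x*y)*0)+(6*(z*z))))) -> ((8*(((x+6)*4)*(z+(0*4))))*((((z*9)*(x+4))*((6+b)+(x*0)))*(((x*y)*0)+(6*(z*z)))))
Step 2: at LRRR: (0*4) -> 0; overall: ((8*(((x+6)*4)*(z+(0*4))))*((((z*9)*(x+4))*((6+b)+(x*0)))*(((x*y)*0)+(6*(z*z))))) -> ((8*(((x+6)*4)*(z+0)))*((((z*9)*(x+4))*((6+b)+(x*0)))*(((x*y)*0)+(6*(z*z)))))
Step 3: at LRR: (z+0) -> z; overall: ((8*(((x+6)*4)*(z+0)))*((((z*9)*(x+4))*((6+b)+(x*0)))*(((x*y)*0)+(6*(z*z))))) -> ((8*(((x+6)*4)*z))*((((z*9)*(x+4))*((6+b)+(x*0)))*(((x*y)*0)+(6*(z*z)))))
Step 4: at RLRR: (x*0) -> 0; overall: ((8*(((x+6)*4)*z))*((((z*9)*(x+4))*((6+b)+(x*0)))*(((x*y)*0)+(6*(z*z))))) -> ((8*(((x+6)*4)*z))*((((z*9)*(x+4))*((6+b)+0))*(((x*y)*0)+(6*(z*z)))))
Step 5: at RLR: ((6+b)+0) -> (6+b); overall: ((8*(((x+6)*4)*z))*((((z*9)*(x+4))*((6+b)+0))*(((x*y)*0)+(6*(z*z))))) -> ((8*(((x+6)*4)*z))*((((z*9)*(x+4))*(6+b))*(((x*y)*0)+(6*(z*z)))))
Step 6: at RRL: ((x*y)*0) -> 0; overall: ((8*(((x+6)*4)*z))*((((z*9)*(x+4))*(6+b))*(((x*y)*0)+(6*(z*z))))) -> ((8*(((x+6)*4)*z))*((((z*9)*(x+4))*(6+b))*(0+(6*(z*z)))))
Step 7: at RR: (0+(6*(z*z))) -> (6*(z*z)); overall: ((8*(((x+6)*4)*z))*((((z*9)*(x+4))*(6+b))*(0+(6*(z*z))))) -> ((8*(((x+6)*4)*z))*((((z*9)*(x+4))*(6+b))*(6*(z*z))))
Fixed point: ((8*(((x+6)*4)*z))*((((z*9)*(x+4))*(6+b))*(6*(z*z))))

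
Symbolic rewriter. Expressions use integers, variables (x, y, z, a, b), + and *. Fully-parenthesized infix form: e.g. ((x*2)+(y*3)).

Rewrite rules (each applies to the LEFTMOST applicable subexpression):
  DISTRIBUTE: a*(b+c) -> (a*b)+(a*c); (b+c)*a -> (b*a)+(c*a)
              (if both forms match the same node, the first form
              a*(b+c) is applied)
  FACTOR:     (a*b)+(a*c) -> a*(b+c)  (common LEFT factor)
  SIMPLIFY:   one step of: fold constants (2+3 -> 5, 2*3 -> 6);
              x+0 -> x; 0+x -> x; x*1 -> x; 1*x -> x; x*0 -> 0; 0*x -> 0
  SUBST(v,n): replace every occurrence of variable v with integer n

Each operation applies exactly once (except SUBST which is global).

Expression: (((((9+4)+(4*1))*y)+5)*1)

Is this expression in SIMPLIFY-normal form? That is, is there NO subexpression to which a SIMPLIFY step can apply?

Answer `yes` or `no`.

Expression: (((((9+4)+(4*1))*y)+5)*1)
Scanning for simplifiable subexpressions (pre-order)...
  at root: (((((9+4)+(4*1))*y)+5)*1) (SIMPLIFIABLE)
  at L: ((((9+4)+(4*1))*y)+5) (not simplifiable)
  at LL: (((9+4)+(4*1))*y) (not simplifiable)
  at LLL: ((9+4)+(4*1)) (not simplifiable)
  at LLLL: (9+4) (SIMPLIFIABLE)
  at LLLR: (4*1) (SIMPLIFIABLE)
Found simplifiable subexpr at path root: (((((9+4)+(4*1))*y)+5)*1)
One SIMPLIFY step would give: ((((9+4)+(4*1))*y)+5)
-> NOT in normal form.

Answer: no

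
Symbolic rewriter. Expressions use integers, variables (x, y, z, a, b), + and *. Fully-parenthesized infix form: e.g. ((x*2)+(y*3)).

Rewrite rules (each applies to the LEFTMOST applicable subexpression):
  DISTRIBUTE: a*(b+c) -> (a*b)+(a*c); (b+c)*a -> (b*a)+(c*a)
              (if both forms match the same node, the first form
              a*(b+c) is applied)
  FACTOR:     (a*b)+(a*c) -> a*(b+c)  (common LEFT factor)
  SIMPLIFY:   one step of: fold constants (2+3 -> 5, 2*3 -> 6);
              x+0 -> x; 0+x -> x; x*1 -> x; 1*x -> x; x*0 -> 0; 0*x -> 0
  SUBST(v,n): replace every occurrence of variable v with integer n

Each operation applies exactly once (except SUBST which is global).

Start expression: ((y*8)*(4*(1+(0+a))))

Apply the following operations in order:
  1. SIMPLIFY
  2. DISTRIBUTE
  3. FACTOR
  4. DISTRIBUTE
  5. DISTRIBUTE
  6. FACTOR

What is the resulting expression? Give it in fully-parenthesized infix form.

Start: ((y*8)*(4*(1+(0+a))))
Apply SIMPLIFY at RRR (target: (0+a)): ((y*8)*(4*(1+(0+a)))) -> ((y*8)*(4*(1+a)))
Apply DISTRIBUTE at R (target: (4*(1+a))): ((y*8)*(4*(1+a))) -> ((y*8)*((4*1)+(4*a)))
Apply FACTOR at R (target: ((4*1)+(4*a))): ((y*8)*((4*1)+(4*a))) -> ((y*8)*(4*(1+a)))
Apply DISTRIBUTE at R (target: (4*(1+a))): ((y*8)*(4*(1+a))) -> ((y*8)*((4*1)+(4*a)))
Apply DISTRIBUTE at root (target: ((y*8)*((4*1)+(4*a)))): ((y*8)*((4*1)+(4*a))) -> (((y*8)*(4*1))+((y*8)*(4*a)))
Apply FACTOR at root (target: (((y*8)*(4*1))+((y*8)*(4*a)))): (((y*8)*(4*1))+((y*8)*(4*a))) -> ((y*8)*((4*1)+(4*a)))

Answer: ((y*8)*((4*1)+(4*a)))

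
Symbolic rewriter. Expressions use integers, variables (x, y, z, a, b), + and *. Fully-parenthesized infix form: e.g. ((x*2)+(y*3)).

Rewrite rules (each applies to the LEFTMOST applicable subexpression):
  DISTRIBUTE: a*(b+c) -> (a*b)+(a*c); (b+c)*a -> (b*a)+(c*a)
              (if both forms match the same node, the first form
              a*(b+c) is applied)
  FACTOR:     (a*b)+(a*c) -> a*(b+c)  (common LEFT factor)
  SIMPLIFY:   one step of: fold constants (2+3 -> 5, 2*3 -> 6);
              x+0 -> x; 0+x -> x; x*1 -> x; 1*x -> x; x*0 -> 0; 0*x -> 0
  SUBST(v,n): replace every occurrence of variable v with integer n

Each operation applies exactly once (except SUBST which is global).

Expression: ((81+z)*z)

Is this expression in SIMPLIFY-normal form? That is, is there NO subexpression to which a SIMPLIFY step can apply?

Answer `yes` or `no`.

Expression: ((81+z)*z)
Scanning for simplifiable subexpressions (pre-order)...
  at root: ((81+z)*z) (not simplifiable)
  at L: (81+z) (not simplifiable)
Result: no simplifiable subexpression found -> normal form.

Answer: yes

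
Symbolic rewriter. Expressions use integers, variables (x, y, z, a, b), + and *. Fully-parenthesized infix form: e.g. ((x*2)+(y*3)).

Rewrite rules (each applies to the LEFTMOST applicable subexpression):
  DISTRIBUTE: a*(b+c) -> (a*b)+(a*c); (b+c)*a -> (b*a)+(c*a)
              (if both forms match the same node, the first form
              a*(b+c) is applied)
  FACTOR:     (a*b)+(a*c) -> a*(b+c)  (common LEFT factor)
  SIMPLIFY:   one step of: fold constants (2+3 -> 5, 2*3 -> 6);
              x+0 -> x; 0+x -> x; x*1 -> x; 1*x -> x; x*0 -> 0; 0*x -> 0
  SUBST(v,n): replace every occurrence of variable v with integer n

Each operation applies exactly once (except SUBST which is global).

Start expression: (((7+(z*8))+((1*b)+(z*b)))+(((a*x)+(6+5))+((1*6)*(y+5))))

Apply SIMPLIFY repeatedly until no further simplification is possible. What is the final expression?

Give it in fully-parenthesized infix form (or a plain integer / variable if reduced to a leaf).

Answer: (((7+(z*8))+(b+(z*b)))+(((a*x)+11)+(6*(y+5))))

Derivation:
Start: (((7+(z*8))+((1*b)+(z*b)))+(((a*x)+(6+5))+((1*6)*(y+5))))
Step 1: at LRL: (1*b) -> b; overall: (((7+(z*8))+((1*b)+(z*b)))+(((a*x)+(6+5))+((1*6)*(y+5)))) -> (((7+(z*8))+(b+(z*b)))+(((a*x)+(6+5))+((1*6)*(y+5))))
Step 2: at RLR: (6+5) -> 11; overall: (((7+(z*8))+(b+(z*b)))+(((a*x)+(6+5))+((1*6)*(y+5)))) -> (((7+(z*8))+(b+(z*b)))+(((a*x)+11)+((1*6)*(y+5))))
Step 3: at RRL: (1*6) -> 6; overall: (((7+(z*8))+(b+(z*b)))+(((a*x)+11)+((1*6)*(y+5)))) -> (((7+(z*8))+(b+(z*b)))+(((a*x)+11)+(6*(y+5))))
Fixed point: (((7+(z*8))+(b+(z*b)))+(((a*x)+11)+(6*(y+5))))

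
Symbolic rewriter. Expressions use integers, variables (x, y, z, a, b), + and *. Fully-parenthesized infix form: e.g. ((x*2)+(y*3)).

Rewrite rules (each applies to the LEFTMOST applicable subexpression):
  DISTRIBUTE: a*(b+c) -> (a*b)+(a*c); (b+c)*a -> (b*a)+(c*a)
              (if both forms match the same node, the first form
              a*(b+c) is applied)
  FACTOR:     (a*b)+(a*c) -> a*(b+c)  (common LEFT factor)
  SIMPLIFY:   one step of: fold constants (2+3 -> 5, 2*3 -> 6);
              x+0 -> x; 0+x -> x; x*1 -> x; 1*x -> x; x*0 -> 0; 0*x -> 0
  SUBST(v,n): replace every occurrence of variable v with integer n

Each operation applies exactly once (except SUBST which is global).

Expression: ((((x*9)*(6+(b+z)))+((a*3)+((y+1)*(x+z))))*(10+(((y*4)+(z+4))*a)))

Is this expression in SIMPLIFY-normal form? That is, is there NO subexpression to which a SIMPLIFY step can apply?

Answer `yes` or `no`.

Answer: yes

Derivation:
Expression: ((((x*9)*(6+(b+z)))+((a*3)+((y+1)*(x+z))))*(10+(((y*4)+(z+4))*a)))
Scanning for simplifiable subexpressions (pre-order)...
  at root: ((((x*9)*(6+(b+z)))+((a*3)+((y+1)*(x+z))))*(10+(((y*4)+(z+4))*a))) (not simplifiable)
  at L: (((x*9)*(6+(b+z)))+((a*3)+((y+1)*(x+z)))) (not simplifiable)
  at LL: ((x*9)*(6+(b+z))) (not simplifiable)
  at LLL: (x*9) (not simplifiable)
  at LLR: (6+(b+z)) (not simplifiable)
  at LLRR: (b+z) (not simplifiable)
  at LR: ((a*3)+((y+1)*(x+z))) (not simplifiable)
  at LRL: (a*3) (not simplifiable)
  at LRR: ((y+1)*(x+z)) (not simplifiable)
  at LRRL: (y+1) (not simplifiable)
  at LRRR: (x+z) (not simplifiable)
  at R: (10+(((y*4)+(z+4))*a)) (not simplifiable)
  at RR: (((y*4)+(z+4))*a) (not simplifiable)
  at RRL: ((y*4)+(z+4)) (not simplifiable)
  at RRLL: (y*4) (not simplifiable)
  at RRLR: (z+4) (not simplifiable)
Result: no simplifiable subexpression found -> normal form.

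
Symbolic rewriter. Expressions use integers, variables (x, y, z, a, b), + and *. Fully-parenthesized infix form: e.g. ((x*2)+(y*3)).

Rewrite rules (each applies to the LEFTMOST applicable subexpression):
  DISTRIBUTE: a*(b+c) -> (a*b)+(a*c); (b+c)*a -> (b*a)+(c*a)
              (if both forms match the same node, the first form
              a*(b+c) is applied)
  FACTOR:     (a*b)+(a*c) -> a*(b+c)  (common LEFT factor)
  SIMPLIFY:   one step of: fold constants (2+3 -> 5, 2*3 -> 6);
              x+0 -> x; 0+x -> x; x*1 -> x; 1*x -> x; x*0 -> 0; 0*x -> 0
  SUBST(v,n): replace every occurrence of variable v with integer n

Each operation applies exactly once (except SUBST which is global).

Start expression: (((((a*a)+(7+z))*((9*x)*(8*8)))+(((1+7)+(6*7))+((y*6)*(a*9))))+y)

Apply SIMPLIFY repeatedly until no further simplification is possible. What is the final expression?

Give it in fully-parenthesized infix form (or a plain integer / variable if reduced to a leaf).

Start: (((((a*a)+(7+z))*((9*x)*(8*8)))+(((1+7)+(6*7))+((y*6)*(a*9))))+y)
Step 1: at LLRR: (8*8) -> 64; overall: (((((a*a)+(7+z))*((9*x)*(8*8)))+(((1+7)+(6*7))+((y*6)*(a*9))))+y) -> (((((a*a)+(7+z))*((9*x)*64))+(((1+7)+(6*7))+((y*6)*(a*9))))+y)
Step 2: at LRLL: (1+7) -> 8; overall: (((((a*a)+(7+z))*((9*x)*64))+(((1+7)+(6*7))+((y*6)*(a*9))))+y) -> (((((a*a)+(7+z))*((9*x)*64))+((8+(6*7))+((y*6)*(a*9))))+y)
Step 3: at LRLR: (6*7) -> 42; overall: (((((a*a)+(7+z))*((9*x)*64))+((8+(6*7))+((y*6)*(a*9))))+y) -> (((((a*a)+(7+z))*((9*x)*64))+((8+42)+((y*6)*(a*9))))+y)
Step 4: at LRL: (8+42) -> 50; overall: (((((a*a)+(7+z))*((9*x)*64))+((8+42)+((y*6)*(a*9))))+y) -> (((((a*a)+(7+z))*((9*x)*64))+(50+((y*6)*(a*9))))+y)
Fixed point: (((((a*a)+(7+z))*((9*x)*64))+(50+((y*6)*(a*9))))+y)

Answer: (((((a*a)+(7+z))*((9*x)*64))+(50+((y*6)*(a*9))))+y)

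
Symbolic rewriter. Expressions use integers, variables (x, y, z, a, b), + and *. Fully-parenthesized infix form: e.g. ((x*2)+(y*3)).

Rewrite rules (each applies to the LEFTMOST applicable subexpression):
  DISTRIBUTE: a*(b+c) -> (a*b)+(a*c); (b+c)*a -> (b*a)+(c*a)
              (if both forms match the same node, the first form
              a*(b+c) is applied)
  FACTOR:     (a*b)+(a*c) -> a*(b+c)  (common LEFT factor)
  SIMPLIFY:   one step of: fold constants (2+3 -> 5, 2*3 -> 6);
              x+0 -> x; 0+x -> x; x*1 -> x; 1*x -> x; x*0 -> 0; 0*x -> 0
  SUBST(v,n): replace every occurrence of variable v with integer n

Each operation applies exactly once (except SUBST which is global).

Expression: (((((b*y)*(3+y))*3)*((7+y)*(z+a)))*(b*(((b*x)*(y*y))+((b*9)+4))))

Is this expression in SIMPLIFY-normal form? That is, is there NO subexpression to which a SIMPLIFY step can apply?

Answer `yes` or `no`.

Answer: yes

Derivation:
Expression: (((((b*y)*(3+y))*3)*((7+y)*(z+a)))*(b*(((b*x)*(y*y))+((b*9)+4))))
Scanning for simplifiable subexpressions (pre-order)...
  at root: (((((b*y)*(3+y))*3)*((7+y)*(z+a)))*(b*(((b*x)*(y*y))+((b*9)+4)))) (not simplifiable)
  at L: ((((b*y)*(3+y))*3)*((7+y)*(z+a))) (not simplifiable)
  at LL: (((b*y)*(3+y))*3) (not simplifiable)
  at LLL: ((b*y)*(3+y)) (not simplifiable)
  at LLLL: (b*y) (not simplifiable)
  at LLLR: (3+y) (not simplifiable)
  at LR: ((7+y)*(z+a)) (not simplifiable)
  at LRL: (7+y) (not simplifiable)
  at LRR: (z+a) (not simplifiable)
  at R: (b*(((b*x)*(y*y))+((b*9)+4))) (not simplifiable)
  at RR: (((b*x)*(y*y))+((b*9)+4)) (not simplifiable)
  at RRL: ((b*x)*(y*y)) (not simplifiable)
  at RRLL: (b*x) (not simplifiable)
  at RRLR: (y*y) (not simplifiable)
  at RRR: ((b*9)+4) (not simplifiable)
  at RRRL: (b*9) (not simplifiable)
Result: no simplifiable subexpression found -> normal form.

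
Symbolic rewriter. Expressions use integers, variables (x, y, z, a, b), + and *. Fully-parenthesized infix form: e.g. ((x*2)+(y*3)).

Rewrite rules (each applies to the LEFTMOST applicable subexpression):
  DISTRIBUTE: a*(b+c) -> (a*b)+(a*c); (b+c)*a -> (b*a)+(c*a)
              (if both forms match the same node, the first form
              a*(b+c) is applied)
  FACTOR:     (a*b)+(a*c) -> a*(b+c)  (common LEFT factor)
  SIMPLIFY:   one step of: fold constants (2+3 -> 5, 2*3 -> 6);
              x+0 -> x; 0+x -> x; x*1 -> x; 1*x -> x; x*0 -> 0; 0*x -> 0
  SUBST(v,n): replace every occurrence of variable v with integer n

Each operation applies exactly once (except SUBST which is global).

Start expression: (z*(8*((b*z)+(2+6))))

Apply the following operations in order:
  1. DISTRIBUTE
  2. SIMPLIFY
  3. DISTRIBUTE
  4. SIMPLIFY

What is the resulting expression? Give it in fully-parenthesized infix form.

Start: (z*(8*((b*z)+(2+6))))
Apply DISTRIBUTE at R (target: (8*((b*z)+(2+6)))): (z*(8*((b*z)+(2+6)))) -> (z*((8*(b*z))+(8*(2+6))))
Apply SIMPLIFY at RRR (target: (2+6)): (z*((8*(b*z))+(8*(2+6)))) -> (z*((8*(b*z))+(8*8)))
Apply DISTRIBUTE at root (target: (z*((8*(b*z))+(8*8)))): (z*((8*(b*z))+(8*8))) -> ((z*(8*(b*z)))+(z*(8*8)))
Apply SIMPLIFY at RR (target: (8*8)): ((z*(8*(b*z)))+(z*(8*8))) -> ((z*(8*(b*z)))+(z*64))

Answer: ((z*(8*(b*z)))+(z*64))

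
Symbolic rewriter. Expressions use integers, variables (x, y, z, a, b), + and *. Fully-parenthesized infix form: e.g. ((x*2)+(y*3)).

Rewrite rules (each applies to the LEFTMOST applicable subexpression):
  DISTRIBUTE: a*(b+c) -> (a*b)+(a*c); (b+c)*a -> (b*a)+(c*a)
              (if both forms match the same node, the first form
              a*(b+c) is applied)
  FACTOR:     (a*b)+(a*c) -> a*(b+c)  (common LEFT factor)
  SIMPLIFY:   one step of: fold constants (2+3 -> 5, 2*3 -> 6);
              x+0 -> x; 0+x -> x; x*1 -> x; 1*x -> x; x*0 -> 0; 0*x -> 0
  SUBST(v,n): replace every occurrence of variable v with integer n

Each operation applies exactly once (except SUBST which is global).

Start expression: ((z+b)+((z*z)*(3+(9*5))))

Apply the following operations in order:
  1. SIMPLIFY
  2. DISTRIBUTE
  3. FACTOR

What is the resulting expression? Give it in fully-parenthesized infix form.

Answer: ((z+b)+((z*z)*(3+45)))

Derivation:
Start: ((z+b)+((z*z)*(3+(9*5))))
Apply SIMPLIFY at RRR (target: (9*5)): ((z+b)+((z*z)*(3+(9*5)))) -> ((z+b)+((z*z)*(3+45)))
Apply DISTRIBUTE at R (target: ((z*z)*(3+45))): ((z+b)+((z*z)*(3+45))) -> ((z+b)+(((z*z)*3)+((z*z)*45)))
Apply FACTOR at R (target: (((z*z)*3)+((z*z)*45))): ((z+b)+(((z*z)*3)+((z*z)*45))) -> ((z+b)+((z*z)*(3+45)))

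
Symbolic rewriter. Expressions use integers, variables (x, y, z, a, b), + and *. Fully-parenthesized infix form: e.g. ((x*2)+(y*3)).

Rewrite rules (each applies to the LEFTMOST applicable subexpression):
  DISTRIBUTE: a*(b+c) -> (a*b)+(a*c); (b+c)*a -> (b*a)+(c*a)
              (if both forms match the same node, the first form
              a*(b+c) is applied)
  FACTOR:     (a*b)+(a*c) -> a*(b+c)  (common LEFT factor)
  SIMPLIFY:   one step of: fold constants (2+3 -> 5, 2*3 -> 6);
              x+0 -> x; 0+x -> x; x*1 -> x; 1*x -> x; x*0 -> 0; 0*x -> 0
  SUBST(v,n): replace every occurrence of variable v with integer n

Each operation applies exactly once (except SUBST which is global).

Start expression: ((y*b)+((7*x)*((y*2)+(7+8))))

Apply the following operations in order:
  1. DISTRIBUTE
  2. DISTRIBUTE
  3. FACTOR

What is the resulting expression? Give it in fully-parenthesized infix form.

Answer: ((y*b)+(((7*x)*(y*2))+((7*x)*(7+8))))

Derivation:
Start: ((y*b)+((7*x)*((y*2)+(7+8))))
Apply DISTRIBUTE at R (target: ((7*x)*((y*2)+(7+8)))): ((y*b)+((7*x)*((y*2)+(7+8)))) -> ((y*b)+(((7*x)*(y*2))+((7*x)*(7+8))))
Apply DISTRIBUTE at RR (target: ((7*x)*(7+8))): ((y*b)+(((7*x)*(y*2))+((7*x)*(7+8)))) -> ((y*b)+(((7*x)*(y*2))+(((7*x)*7)+((7*x)*8))))
Apply FACTOR at RR (target: (((7*x)*7)+((7*x)*8))): ((y*b)+(((7*x)*(y*2))+(((7*x)*7)+((7*x)*8)))) -> ((y*b)+(((7*x)*(y*2))+((7*x)*(7+8))))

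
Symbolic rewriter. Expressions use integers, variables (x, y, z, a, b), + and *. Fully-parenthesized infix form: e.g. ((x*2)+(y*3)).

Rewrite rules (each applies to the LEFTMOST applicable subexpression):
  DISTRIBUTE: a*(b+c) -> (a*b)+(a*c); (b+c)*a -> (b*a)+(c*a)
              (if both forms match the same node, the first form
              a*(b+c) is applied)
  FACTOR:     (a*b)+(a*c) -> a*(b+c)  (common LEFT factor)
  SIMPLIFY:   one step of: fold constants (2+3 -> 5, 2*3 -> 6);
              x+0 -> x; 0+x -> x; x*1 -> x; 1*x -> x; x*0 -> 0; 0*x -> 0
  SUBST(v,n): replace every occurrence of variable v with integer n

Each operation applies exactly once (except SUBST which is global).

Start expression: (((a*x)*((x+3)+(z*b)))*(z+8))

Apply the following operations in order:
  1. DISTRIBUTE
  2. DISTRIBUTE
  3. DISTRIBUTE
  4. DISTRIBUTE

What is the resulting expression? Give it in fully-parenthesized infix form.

Answer: ((((((a*x)*x)+((a*x)*3))*z)+(((a*x)*(z*b))*z))+(((a*x)*((x+3)+(z*b)))*8))

Derivation:
Start: (((a*x)*((x+3)+(z*b)))*(z+8))
Apply DISTRIBUTE at root (target: (((a*x)*((x+3)+(z*b)))*(z+8))): (((a*x)*((x+3)+(z*b)))*(z+8)) -> ((((a*x)*((x+3)+(z*b)))*z)+(((a*x)*((x+3)+(z*b)))*8))
Apply DISTRIBUTE at LL (target: ((a*x)*((x+3)+(z*b)))): ((((a*x)*((x+3)+(z*b)))*z)+(((a*x)*((x+3)+(z*b)))*8)) -> (((((a*x)*(x+3))+((a*x)*(z*b)))*z)+(((a*x)*((x+3)+(z*b)))*8))
Apply DISTRIBUTE at L (target: ((((a*x)*(x+3))+((a*x)*(z*b)))*z)): (((((a*x)*(x+3))+((a*x)*(z*b)))*z)+(((a*x)*((x+3)+(z*b)))*8)) -> (((((a*x)*(x+3))*z)+(((a*x)*(z*b))*z))+(((a*x)*((x+3)+(z*b)))*8))
Apply DISTRIBUTE at LLL (target: ((a*x)*(x+3))): (((((a*x)*(x+3))*z)+(((a*x)*(z*b))*z))+(((a*x)*((x+3)+(z*b)))*8)) -> ((((((a*x)*x)+((a*x)*3))*z)+(((a*x)*(z*b))*z))+(((a*x)*((x+3)+(z*b)))*8))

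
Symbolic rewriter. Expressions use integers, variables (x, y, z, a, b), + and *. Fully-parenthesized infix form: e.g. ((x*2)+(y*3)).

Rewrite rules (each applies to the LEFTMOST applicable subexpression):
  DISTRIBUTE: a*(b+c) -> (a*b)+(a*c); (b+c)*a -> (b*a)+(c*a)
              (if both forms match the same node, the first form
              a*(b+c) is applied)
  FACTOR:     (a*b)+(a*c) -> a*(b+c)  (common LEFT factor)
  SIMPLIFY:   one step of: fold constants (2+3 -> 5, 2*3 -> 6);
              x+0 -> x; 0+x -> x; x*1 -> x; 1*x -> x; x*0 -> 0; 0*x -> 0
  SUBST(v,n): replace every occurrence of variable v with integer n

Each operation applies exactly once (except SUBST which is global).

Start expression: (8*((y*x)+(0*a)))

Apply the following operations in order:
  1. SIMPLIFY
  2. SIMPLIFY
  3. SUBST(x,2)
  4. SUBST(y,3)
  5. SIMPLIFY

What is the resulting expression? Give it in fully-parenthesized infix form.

Answer: (8*6)

Derivation:
Start: (8*((y*x)+(0*a)))
Apply SIMPLIFY at RR (target: (0*a)): (8*((y*x)+(0*a))) -> (8*((y*x)+0))
Apply SIMPLIFY at R (target: ((y*x)+0)): (8*((y*x)+0)) -> (8*(y*x))
Apply SUBST(x,2): (8*(y*x)) -> (8*(y*2))
Apply SUBST(y,3): (8*(y*2)) -> (8*(3*2))
Apply SIMPLIFY at R (target: (3*2)): (8*(3*2)) -> (8*6)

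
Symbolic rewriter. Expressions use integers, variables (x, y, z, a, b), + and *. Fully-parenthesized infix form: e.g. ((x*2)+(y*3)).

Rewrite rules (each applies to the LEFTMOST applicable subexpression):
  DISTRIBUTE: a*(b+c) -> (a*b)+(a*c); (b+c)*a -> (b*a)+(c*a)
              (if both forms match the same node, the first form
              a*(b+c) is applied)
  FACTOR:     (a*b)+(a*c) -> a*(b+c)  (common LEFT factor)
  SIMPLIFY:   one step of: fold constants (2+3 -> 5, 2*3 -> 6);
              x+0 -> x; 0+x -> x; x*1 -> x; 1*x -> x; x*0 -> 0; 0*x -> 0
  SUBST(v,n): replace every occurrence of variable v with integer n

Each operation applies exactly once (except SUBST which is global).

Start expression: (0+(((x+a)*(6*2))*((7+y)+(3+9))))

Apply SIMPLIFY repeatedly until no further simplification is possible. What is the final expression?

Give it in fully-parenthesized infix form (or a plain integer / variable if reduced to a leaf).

Answer: (((x+a)*12)*((7+y)+12))

Derivation:
Start: (0+(((x+a)*(6*2))*((7+y)+(3+9))))
Step 1: at root: (0+(((x+a)*(6*2))*((7+y)+(3+9)))) -> (((x+a)*(6*2))*((7+y)+(3+9))); overall: (0+(((x+a)*(6*2))*((7+y)+(3+9)))) -> (((x+a)*(6*2))*((7+y)+(3+9)))
Step 2: at LR: (6*2) -> 12; overall: (((x+a)*(6*2))*((7+y)+(3+9))) -> (((x+a)*12)*((7+y)+(3+9)))
Step 3: at RR: (3+9) -> 12; overall: (((x+a)*12)*((7+y)+(3+9))) -> (((x+a)*12)*((7+y)+12))
Fixed point: (((x+a)*12)*((7+y)+12))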